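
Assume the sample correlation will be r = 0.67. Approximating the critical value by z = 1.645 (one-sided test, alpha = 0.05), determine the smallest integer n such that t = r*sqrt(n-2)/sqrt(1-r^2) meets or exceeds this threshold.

r√(n−2)/√(1−r²) ≥ 1.645  ⇔  n−2 ≥ (1.645)²·(1−r²)/r²
(1−r²)/r² = (1−0.4489)/0.4489 = 1.2277
n ≥ 2 + 2.706025·1.2277 = 2 + 3.3222 = 5.3222
⌈5.3222⌉ = 6

6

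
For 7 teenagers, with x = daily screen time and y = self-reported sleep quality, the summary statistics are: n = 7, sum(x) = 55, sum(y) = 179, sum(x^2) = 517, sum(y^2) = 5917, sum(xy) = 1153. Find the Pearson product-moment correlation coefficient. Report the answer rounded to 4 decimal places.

-0.7516

S_xy = nΣxy − ΣxΣy = 7·1153 − 55·179 = 8071 − 9845 = -1774
S_xx = nΣx² − (Σx)² = 7·517 − 55² = 3619 − 3025 = 594
S_yy = nΣy² − (Σy)² = 7·5917 − 179² = 41419 − 32041 = 9378
r = S_xy / √(S_xx·S_yy) = -1774 / √(594·9378) = -1774 / √5570532 = -1774 / 2360.1974 = -0.7516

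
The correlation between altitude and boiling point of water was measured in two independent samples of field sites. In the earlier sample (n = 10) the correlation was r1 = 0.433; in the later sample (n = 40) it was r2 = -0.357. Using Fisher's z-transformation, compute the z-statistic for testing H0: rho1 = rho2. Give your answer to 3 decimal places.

Fisher z-transforms: z1 = atanh(0.433) = 0.463583, z2 = atanh(-0.357) = -0.373443; difference d = 0.837026
Var(d) = 1/7 + 1/37 = 0.1428571 + 0.0270270 = 0.1698841
z = d/√Var(d) = 0.837026 / √0.1698841 = 0.837026 / 0.412170 = 2.031

2.031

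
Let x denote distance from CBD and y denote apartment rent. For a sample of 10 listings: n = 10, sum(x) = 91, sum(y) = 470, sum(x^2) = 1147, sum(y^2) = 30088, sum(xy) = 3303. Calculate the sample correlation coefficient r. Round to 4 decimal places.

Numerator: nΣxy − (Σx)(Σy) = 10·3303 − (91)(470) = -9740
Denominator: √[(nΣx²−(Σx)²)(nΣy²−(Σy)²)]
  nΣx²−(Σx)² = 10·1147 − 8281 = 3189;  nΣy²−(Σy)² = 10·30088 − 220900 = 79980
  √(3189·79980) = √255056220 = 15970.4796
r = -9740 / 15970.4796 = -0.6099

-0.6099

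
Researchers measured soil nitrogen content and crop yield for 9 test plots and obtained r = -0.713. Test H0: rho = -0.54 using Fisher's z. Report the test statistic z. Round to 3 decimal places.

Fisher z: atanh(-0.713) = -0.893260, atanh(-0.54) = -0.604156
z = (z_r − z_0)·√(n−3) = (-0.893260 − (-0.604156))·√6 = -0.289104 · 2.449490 = -0.708

-0.708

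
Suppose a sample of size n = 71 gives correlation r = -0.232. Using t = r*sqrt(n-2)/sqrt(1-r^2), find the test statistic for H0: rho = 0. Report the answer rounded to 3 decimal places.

t = r·√(n−2) / √(1−r²) with r = -0.232, n = 71
  = -0.232·√69 / √(1 − 0.053824)
  = -0.232·8.306624 / 0.972716
  = -1.927137 / 0.972716 = -1.981

-1.981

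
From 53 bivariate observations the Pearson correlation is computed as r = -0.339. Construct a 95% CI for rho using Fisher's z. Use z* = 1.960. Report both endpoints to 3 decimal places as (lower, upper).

(-0.558, -0.076)

Fisher z: z_r = atanh(r) = ½·ln((1+(-0.339))/(1−(-0.339))) = -0.352962
SE(z) = 1/√(n−3) = 1/√50 = 0.141421
95% ⇒ z* = 1.960; margin = 1.960·0.141421 = 0.277185
CI on z-scale: (-0.630147, -0.075777)
Back-transform: tanh(-0.630147) = -0.558153, tanh(-0.075777) = -0.075632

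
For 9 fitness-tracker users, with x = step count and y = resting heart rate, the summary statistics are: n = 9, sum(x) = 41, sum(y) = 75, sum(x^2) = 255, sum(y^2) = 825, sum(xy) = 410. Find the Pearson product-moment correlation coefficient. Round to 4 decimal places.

0.5850

Numerator: nΣxy − (Σx)(Σy) = 9·410 − (41)(75) = 615
Denominator: √[(nΣx²−(Σx)²)(nΣy²−(Σy)²)]
  nΣx²−(Σx)² = 9·255 − 1681 = 614;  nΣy²−(Σy)² = 9·825 − 5625 = 1800
  √(614·1800) = √1105200 = 1051.2849
r = 615 / 1051.2849 = 0.5850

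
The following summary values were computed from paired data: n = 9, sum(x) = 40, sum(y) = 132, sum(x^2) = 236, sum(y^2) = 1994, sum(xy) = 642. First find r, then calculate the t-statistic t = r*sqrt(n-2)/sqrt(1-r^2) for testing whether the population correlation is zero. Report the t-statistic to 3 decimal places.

S_xy = nΣxy − ΣxΣy = 9·642 − 40·132 = 5778 − 5280 = 498
S_xx = nΣx² − (Σx)² = 9·236 − 40² = 2124 − 1600 = 524
S_yy = nΣy² − (Σy)² = 9·1994 − 132² = 17946 − 17424 = 522
r = S_xy / √(S_xx·S_yy) = 498 / √(524·522) = 498 / √273528 = 498 / 522.9990 = 0.9522
t = r·√(n−2)/√(1−r²) = 0.9522·√7 / √(1−0.906685) = 2.519284 / 0.305475 = 8.247

8.247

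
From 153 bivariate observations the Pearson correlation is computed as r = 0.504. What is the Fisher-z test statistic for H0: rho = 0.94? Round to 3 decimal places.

-14.494

Fisher z: atanh(0.504) = 0.554654, atanh(0.94) = 1.738049
z = (z_r − z_0)·√(n−3) = (0.554654 − 1.738049)·√150 = -1.183395 · 12.247449 = -14.494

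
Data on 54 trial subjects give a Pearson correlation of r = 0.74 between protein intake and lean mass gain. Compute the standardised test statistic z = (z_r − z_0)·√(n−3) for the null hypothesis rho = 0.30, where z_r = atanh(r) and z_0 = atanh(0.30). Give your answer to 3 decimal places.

Fisher z: atanh(0.74) = 0.950479, atanh(0.30) = 0.309520
z = (z_r − z_0)·√(n−3) = (0.950479 − 0.309520)·√51 = 0.640959 · 7.141428 = 4.577

4.577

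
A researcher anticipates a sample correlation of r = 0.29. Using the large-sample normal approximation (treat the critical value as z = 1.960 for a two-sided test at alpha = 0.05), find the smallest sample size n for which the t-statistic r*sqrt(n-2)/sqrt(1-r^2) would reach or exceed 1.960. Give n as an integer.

r√(n−2)/√(1−r²) ≥ 1.960  ⇔  n−2 ≥ (1.960)²·(1−r²)/r²
(1−r²)/r² = (1−0.0841)/0.0841 = 10.8906
n ≥ 2 + 3.8416·10.8906 = 2 + 41.8373 = 43.8373
⌈43.8373⌉ = 44

44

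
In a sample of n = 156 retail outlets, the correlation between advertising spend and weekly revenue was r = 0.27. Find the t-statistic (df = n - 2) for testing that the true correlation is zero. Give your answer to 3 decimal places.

3.480

t = r·√(n−2) / √(1−r²) with r = 0.27, n = 156
  = 0.27·√154 / √(1 − 0.0729)
  = 0.27·12.409674 / 0.962860
  = 3.350612 / 0.962860 = 3.480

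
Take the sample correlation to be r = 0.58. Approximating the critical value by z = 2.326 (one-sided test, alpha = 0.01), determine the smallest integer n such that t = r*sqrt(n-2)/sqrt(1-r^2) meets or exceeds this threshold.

Need r·√(n−2)/√(1−r²) ≥ 2.326
√(n−2) ≥ 2.326·√(1−0.3364) / 0.58 = 2.326·0.814616 / 0.58 = 3.2669
n−2 ≥ 10.6726  ⇒  n ≥ 12.6726
Smallest integer n = 13

13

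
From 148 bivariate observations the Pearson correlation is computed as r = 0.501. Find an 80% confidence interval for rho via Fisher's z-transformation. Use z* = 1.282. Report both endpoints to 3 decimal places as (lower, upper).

Fisher z: z_r = atanh(r) = ½·ln((1+0.501)/(1−0.501)) = 0.550640
SE(z) = 1/√(n−3) = 1/√145 = 0.083045
80% ⇒ z* = 1.282; margin = 1.282·0.083045 = 0.106464
CI on z-scale: (0.444176, 0.657104)
Back-transform: tanh(0.444176) = 0.417100, tanh(0.657104) = 0.576433

(0.417, 0.576)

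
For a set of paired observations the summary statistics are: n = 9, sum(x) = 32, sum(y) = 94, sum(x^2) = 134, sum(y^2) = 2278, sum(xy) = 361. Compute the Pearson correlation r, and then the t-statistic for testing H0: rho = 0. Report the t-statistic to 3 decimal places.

S_xy = nΣxy − ΣxΣy = 9·361 − 32·94 = 3249 − 3008 = 241
S_xx = nΣx² − (Σx)² = 9·134 − 32² = 1206 − 1024 = 182
S_yy = nΣy² − (Σy)² = 9·2278 − 94² = 20502 − 8836 = 11666
r = S_xy / √(S_xx·S_yy) = 241 / √(182·11666) = 241 / √2123212 = 241 / 1457.1246 = 0.1654
t = r·√(n−2)/√(1−r²) = 0.1654·√7 / √(1−0.027357) = 0.437607 / 0.986227 = 0.444

0.444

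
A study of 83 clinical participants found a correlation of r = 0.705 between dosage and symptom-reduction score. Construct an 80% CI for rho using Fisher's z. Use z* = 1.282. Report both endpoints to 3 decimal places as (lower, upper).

(0.625, 0.770)

Fisher z: z_r = atanh(r) = ½·ln((1+0.705)/(1−0.705)) = 0.877173
SE(z) = 1/√(n−3) = 1/√80 = 0.111803
80% ⇒ z* = 1.282; margin = 1.282·0.111803 = 0.143331
CI on z-scale: (0.733842, 1.020504)
Back-transform: tanh(0.733842) = 0.625410, tanh(1.020504) = 0.770072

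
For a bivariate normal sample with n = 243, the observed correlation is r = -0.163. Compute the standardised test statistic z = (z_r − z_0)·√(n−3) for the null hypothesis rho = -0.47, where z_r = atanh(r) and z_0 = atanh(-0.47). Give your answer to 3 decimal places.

5.354

Fisher z: atanh(-0.163) = -0.164467, atanh(-0.47) = -0.510070
z = (z_r − z_0)·√(n−3) = (-0.164467 − (-0.510070))·√240 = 0.345603 · 15.491933 = 5.354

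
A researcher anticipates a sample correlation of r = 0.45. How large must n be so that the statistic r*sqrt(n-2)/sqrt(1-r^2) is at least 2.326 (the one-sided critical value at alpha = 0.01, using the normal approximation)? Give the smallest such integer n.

24

Need r·√(n−2)/√(1−r²) ≥ 2.326
√(n−2) ≥ 2.326·√(1−0.2025) / 0.45 = 2.326·0.893029 / 0.45 = 4.6160
n−2 ≥ 21.3075  ⇒  n ≥ 23.3075
Smallest integer n = 24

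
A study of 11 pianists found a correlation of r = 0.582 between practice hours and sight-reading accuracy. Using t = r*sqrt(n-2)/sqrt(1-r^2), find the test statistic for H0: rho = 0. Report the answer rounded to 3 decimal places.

2.147

t = r·√(n−2) / √(1−r²) with r = 0.582, n = 11
  = 0.582·√9 / √(1 − 0.338724)
  = 0.582·3.000000 / 0.813189
  = 1.746000 / 0.813189 = 2.147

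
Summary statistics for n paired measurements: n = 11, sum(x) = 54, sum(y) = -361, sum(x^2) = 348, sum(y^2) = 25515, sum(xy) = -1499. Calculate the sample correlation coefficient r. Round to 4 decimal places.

Numerator: nΣxy − (Σx)(Σy) = 11·(-1499) − (54)(-361) = 3005
Denominator: √[(nΣx²−(Σx)²)(nΣy²−(Σy)²)]
  nΣx²−(Σx)² = 11·348 − 2916 = 912;  nΣy²−(Σy)² = 11·25515 − 130321 = 150344
  √(912·150344) = √137113728 = 11709.5571
r = 3005 / 11709.5571 = 0.2566

0.2566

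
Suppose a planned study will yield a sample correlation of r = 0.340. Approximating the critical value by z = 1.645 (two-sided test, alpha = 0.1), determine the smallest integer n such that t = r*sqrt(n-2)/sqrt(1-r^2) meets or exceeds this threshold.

Need r·√(n−2)/√(1−r²) ≥ 1.645
√(n−2) ≥ 1.645·√(1−0.115600) / 0.340 = 1.645·0.940425 / 0.340 = 4.5500
n−2 ≥ 20.7025  ⇒  n ≥ 22.7025
Smallest integer n = 23

23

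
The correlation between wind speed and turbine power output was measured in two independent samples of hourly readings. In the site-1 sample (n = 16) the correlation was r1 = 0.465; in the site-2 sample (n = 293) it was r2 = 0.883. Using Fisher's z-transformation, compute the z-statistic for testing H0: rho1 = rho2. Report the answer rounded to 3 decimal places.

z1 = atanh(0.465) = 0.503672,  z2 = atanh(0.883) = 1.389224
SE = √(1/(n1−3) + 1/(n2−3)) = √(1/13 + 1/290) = √(0.0769231 + 0.0034483) = √0.0803714 = 0.283499
z = (z1 − z2)/SE = (0.503672 − 1.389224) / 0.283499 = -0.885552 / 0.283499 = -3.124

-3.124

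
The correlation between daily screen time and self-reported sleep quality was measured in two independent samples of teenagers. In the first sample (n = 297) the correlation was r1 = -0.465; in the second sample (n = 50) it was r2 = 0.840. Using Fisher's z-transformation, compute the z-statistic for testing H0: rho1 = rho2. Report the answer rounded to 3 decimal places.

-10.980

Fisher z-transforms: z1 = atanh(-0.465) = -0.503672, z2 = atanh(0.840) = 1.221174; difference d = -1.724846
Var(d) = 1/294 + 1/47 = 0.0034014 + 0.0212766 = 0.0246780
z = d/√Var(d) = -1.724846 / √0.0246780 = -1.724846 / 0.157092 = -10.980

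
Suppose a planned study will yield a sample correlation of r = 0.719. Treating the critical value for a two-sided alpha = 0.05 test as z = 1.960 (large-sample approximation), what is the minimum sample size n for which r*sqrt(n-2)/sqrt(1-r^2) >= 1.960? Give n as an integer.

6

Need r·√(n−2)/√(1−r²) ≥ 1.960
√(n−2) ≥ 1.960·√(1−0.516961) / 0.719 = 1.960·0.695010 / 0.719 = 1.8946
n−2 ≥ 3.5895  ⇒  n ≥ 5.5895
Smallest integer n = 6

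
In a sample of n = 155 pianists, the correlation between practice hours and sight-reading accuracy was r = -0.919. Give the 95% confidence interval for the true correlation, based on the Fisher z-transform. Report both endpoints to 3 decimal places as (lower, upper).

z_r = atanh(-0.919) = -1.582555;  SE = 1/√(n−3) = 1/√152 = 0.081111
z-limits: -1.582555 ± 1.960·0.081111 = -1.582555 ± 0.158978 = [-1.741533, -1.423577]
ρ-limits: (tanh -1.741533, tanh -1.423577) = (-0.940, -0.890)

(-0.940, -0.890)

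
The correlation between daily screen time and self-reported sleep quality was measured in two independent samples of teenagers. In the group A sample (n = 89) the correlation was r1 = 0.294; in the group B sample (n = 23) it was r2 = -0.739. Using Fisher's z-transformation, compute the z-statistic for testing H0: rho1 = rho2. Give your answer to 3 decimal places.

Fisher z-transforms: z1 = atanh(0.294) = 0.302939, z2 = atanh(-0.739) = -0.948273; difference d = 1.251212
Var(d) = 1/86 + 1/20 = 0.0116279 + 0.0500000 = 0.0616279
z = d/√Var(d) = 1.251212 / √0.0616279 = 1.251212 / 0.248250 = 5.040

5.040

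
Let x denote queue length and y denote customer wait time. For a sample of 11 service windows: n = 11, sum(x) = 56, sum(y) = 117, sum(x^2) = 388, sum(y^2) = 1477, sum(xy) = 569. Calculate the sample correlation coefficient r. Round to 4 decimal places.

-0.1722

S_xy = nΣxy − ΣxΣy = 11·569 − 56·117 = 6259 − 6552 = -293
S_xx = nΣx² − (Σx)² = 11·388 − 56² = 4268 − 3136 = 1132
S_yy = nΣy² − (Σy)² = 11·1477 − 117² = 16247 − 13689 = 2558
r = S_xy / √(S_xx·S_yy) = -293 / √(1132·2558) = -293 / √2895656 = -293 / 1701.6627 = -0.1722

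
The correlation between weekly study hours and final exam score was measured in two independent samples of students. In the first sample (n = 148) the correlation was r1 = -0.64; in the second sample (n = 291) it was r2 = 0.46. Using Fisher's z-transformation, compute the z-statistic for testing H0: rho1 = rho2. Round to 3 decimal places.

-12.330

Fisher z-transforms: z1 = atanh(-0.64) = -0.758174, z2 = atanh(0.46) = 0.497311; difference d = -1.255485
Var(d) = 1/145 + 1/288 = 0.0068966 + 0.0034722 = 0.0103688
z = d/√Var(d) = -1.255485 / √0.0103688 = -1.255485 / 0.101827 = -12.330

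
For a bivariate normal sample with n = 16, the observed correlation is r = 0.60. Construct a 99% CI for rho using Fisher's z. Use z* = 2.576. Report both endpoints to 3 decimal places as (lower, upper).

(-0.021, 0.887)

Fisher z: z_r = atanh(r) = ½·ln((1+0.60)/(1−0.60)) = 0.693147
SE(z) = 1/√(n−3) = 1/√13 = 0.277350
99% ⇒ z* = 2.576; margin = 2.576·0.277350 = 0.714454
CI on z-scale: (-0.021307, 1.407601)
Back-transform: tanh(-0.021307) = -0.021304, tanh(1.407601) = 0.886984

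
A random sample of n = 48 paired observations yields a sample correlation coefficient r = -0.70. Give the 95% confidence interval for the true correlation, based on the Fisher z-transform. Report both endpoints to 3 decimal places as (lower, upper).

Fisher z: z_r = atanh(r) = ½·ln((1+(-0.70))/(1−(-0.70))) = -0.867301
SE(z) = 1/√(n−3) = 1/√45 = 0.149071
95% ⇒ z* = 1.960; margin = 1.960·0.149071 = 0.292179
CI on z-scale: (-1.159480, -0.575122)
Back-transform: tanh(-1.159480) = -0.820870, tanh(-0.575122) = -0.519111

(-0.821, -0.519)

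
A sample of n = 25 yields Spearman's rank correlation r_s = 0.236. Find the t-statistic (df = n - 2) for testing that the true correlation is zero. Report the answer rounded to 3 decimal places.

1.165

t = r_s·√(n−2) / √(1−r_s²) with r_s = 0.236, n = 25
  = 0.236·√23 / √(1 − 0.055696)
  = 0.236·4.795832 / 0.971753
  = 1.131816 / 0.971753 = 1.165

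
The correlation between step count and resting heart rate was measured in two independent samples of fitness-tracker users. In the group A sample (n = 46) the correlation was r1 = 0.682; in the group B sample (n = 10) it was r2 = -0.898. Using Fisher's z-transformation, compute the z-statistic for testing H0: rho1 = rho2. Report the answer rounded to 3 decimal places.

Fisher z-transforms: z1 = atanh(0.682) = 0.832844, z2 = atanh(-0.898) = -1.461792; difference d = 2.294636
Var(d) = 1/43 + 1/7 = 0.0232558 + 0.1428571 = 0.1661129
z = d/√Var(d) = 2.294636 / √0.1661129 = 2.294636 / 0.407570 = 5.630

5.630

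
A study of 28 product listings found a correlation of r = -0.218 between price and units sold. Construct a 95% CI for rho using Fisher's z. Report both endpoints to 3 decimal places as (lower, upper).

(-0.547, 0.169)

z_r = atanh(-0.218) = -0.221555;  SE = 1/√(n−3) = 1/√25 = 0.200000
z-limits: -0.221555 ± 1.960·0.200000 = -0.221555 ± 0.392000 = [-0.613555, 0.170445]
ρ-limits: (tanh -0.613555, tanh 0.170445) = (-0.547, 0.169)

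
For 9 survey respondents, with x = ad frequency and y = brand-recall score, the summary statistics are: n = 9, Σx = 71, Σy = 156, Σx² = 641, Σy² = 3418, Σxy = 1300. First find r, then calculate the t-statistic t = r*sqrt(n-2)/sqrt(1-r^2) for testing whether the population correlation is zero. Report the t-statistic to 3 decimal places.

0.797

S_xy = nΣxy − ΣxΣy = 9·1300 − 71·156 = 11700 − 11076 = 624
S_xx = nΣx² − (Σx)² = 9·641 − 71² = 5769 − 5041 = 728
S_yy = nΣy² − (Σy)² = 9·3418 − 156² = 30762 − 24336 = 6426
r = S_xy / √(S_xx·S_yy) = 624 / √(728·6426) = 624 / √4678128 = 624 / 2162.8981 = 0.2885
t = r·√(n−2)/√(1−r²) = 0.2885·√7 / √(1−0.083232) = 0.763299 / 0.957480 = 0.797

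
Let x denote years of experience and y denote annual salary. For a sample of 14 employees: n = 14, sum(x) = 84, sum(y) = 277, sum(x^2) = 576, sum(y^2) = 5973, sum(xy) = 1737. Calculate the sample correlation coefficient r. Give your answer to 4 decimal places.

S_xy = nΣxy − ΣxΣy = 14·1737 − 84·277 = 24318 − 23268 = 1050
S_xx = nΣx² − (Σx)² = 14·576 − 84² = 8064 − 7056 = 1008
S_yy = nΣy² − (Σy)² = 14·5973 − 277² = 83622 − 76729 = 6893
r = S_xy / √(S_xx·S_yy) = 1050 / √(1008·6893) = 1050 / √6948144 = 1050 / 2635.9332 = 0.3983

0.3983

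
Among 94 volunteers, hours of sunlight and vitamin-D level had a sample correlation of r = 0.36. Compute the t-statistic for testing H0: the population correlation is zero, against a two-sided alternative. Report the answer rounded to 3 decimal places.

t = r·√(n−2) / √(1−r²) with r = 0.36, n = 94
  = 0.36·√92 / √(1 − 0.1296)
  = 0.36·9.591663 / 0.932952
  = 3.452999 / 0.932952 = 3.701

3.701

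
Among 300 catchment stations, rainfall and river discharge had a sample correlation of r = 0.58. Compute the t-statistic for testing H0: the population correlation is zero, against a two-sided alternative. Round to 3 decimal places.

t = r·√(n−2) / √(1−r²) with r = 0.58, n = 300
  = 0.58·√298 / √(1 − 0.3364)
  = 0.58·17.262677 / 0.814616
  = 10.012353 / 0.814616 = 12.291

12.291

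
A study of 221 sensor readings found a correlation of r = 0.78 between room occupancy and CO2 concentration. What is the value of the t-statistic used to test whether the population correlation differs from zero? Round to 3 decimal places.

1 − r² = 1 − 0.6084 = 0.3916;  √(1−r²) = 0.625780
√(n−2) = √219 = 14.798649
t = r·√(n−2)/√(1−r²) = 0.78 · 14.798649 / 0.625780 = 18.446

18.446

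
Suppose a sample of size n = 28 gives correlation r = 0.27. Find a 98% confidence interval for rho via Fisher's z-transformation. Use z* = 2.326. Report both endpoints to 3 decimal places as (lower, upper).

Fisher z: z_r = atanh(r) = ½·ln((1+0.27)/(1−0.27)) = 0.276864
SE(z) = 1/√(n−3) = 1/√25 = 0.200000
98% ⇒ z* = 2.326; margin = 2.326·0.200000 = 0.465200
CI on z-scale: (-0.188336, 0.742064)
Back-transform: tanh(-0.188336) = -0.186140, tanh(0.742064) = 0.630391

(-0.186, 0.630)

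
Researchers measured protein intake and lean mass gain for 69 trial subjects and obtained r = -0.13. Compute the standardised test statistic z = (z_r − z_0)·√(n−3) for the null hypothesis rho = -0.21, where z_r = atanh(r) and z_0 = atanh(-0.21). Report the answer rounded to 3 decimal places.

0.670

z_r = atanh(-0.13) = -0.130740,  z_0 = atanh(-0.21) = -0.213171
SE = 1/√(n−3) = 1/√66 = 0.123091
z = (z_r − z_0)/SE = (-0.130740 − (-0.213171)) / 0.123091 = 0.082431 / 0.123091 = 0.670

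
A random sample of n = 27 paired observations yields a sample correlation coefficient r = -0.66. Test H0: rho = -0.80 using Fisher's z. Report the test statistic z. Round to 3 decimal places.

1.498

z_r = atanh(-0.66) = -0.792814,  z_0 = atanh(-0.80) = -1.098612
SE = 1/√(n−3) = 1/√24 = 0.204124
z = (z_r − z_0)/SE = (-0.792814 − (-1.098612)) / 0.204124 = 0.305798 / 0.204124 = 1.498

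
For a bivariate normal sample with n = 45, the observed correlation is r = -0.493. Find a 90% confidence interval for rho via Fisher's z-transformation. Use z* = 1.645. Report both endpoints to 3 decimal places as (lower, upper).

(-0.661, -0.279)

Fisher z: z_r = atanh(r) = ½·ln((1+(-0.493))/(1−(-0.493))) = -0.540016
SE(z) = 1/√(n−3) = 1/√42 = 0.154303
90% ⇒ z* = 1.645; margin = 1.645·0.154303 = 0.253828
CI on z-scale: (-0.793844, -0.286188)
Back-transform: tanh(-0.793844) = -0.660581, tanh(-0.286188) = -0.278622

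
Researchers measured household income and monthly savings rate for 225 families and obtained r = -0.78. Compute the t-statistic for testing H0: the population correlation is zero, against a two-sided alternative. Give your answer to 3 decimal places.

-18.613

1 − r² = 1 − 0.6084 = 0.3916;  √(1−r²) = 0.625780
√(n−2) = √223 = 14.933185
t = r·√(n−2)/√(1−r²) = -0.78 · 14.933185 / 0.625780 = -18.613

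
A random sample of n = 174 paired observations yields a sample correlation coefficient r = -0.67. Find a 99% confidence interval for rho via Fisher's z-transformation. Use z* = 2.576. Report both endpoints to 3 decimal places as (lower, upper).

(-0.765, -0.547)

Fisher z: z_r = atanh(r) = ½·ln((1+(-0.67))/(1−(-0.67))) = -0.810743
SE(z) = 1/√(n−3) = 1/√171 = 0.076472
99% ⇒ z* = 2.576; margin = 2.576·0.076472 = 0.196992
CI on z-scale: (-1.007735, -0.613751)
Back-transform: tanh(-1.007735) = -0.764824, tanh(-0.613751) = -0.546762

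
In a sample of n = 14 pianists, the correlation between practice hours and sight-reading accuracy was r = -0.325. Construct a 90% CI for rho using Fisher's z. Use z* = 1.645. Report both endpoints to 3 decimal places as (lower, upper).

(-0.682, 0.157)

z_r = atanh(-0.325) = -0.337228;  SE = 1/√(n−3) = 1/√11 = 0.301511
z-limits: -0.337228 ± 1.645·0.301511 = -0.337228 ± 0.495986 = [-0.833214, 0.158758]
ρ-limits: (tanh -0.833214, tanh 0.158758) = (-0.682, 0.157)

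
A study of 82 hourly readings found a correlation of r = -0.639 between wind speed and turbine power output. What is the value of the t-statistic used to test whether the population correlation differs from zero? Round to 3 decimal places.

-7.430

t = r·√(n−2) / √(1−r²) with r = -0.639, n = 82
  = -0.639·√80 / √(1 − 0.408321)
  = -0.639·8.944272 / 0.769207
  = -5.715390 / 0.769207 = -7.430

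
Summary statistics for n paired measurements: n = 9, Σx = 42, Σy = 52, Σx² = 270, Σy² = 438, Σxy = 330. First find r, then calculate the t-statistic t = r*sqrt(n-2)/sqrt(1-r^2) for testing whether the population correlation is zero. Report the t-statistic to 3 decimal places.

4.574

Numerator: nΣxy − (Σx)(Σy) = 9·330 − (42)(52) = 786
Denominator: √[(nΣx²−(Σx)²)(nΣy²−(Σy)²)]
  nΣx²−(Σx)² = 9·270 − 1764 = 666;  nΣy²−(Σy)² = 9·438 − 2704 = 1238
  √(666·1238) = √824508 = 908.0242
r = 786 / 908.0242 = 0.8656
t = r·√(n−2)/√(1−r²) = 0.8656·√7 / √(1−0.749263) = 2.290162 / 0.500736 = 4.574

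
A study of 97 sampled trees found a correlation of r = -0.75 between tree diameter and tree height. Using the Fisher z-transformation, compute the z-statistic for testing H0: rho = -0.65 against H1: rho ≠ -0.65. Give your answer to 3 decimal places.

-1.916

Fisher z: atanh(-0.75) = -0.972955, atanh(-0.65) = -0.775299
z = (z_r − z_0)·√(n−3) = (-0.972955 − (-0.775299))·√94 = -0.197656 · 9.695360 = -1.916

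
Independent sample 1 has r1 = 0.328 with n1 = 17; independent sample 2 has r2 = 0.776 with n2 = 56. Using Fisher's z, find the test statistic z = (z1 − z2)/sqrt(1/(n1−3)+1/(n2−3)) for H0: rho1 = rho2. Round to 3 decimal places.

-2.312

z1 = atanh(0.328) = 0.340585,  z2 = atanh(0.776) = 1.035236
SE = √(1/(n1−3) + 1/(n2−3)) = √(1/14 + 1/53) = √(0.0714286 + 0.0188679) = √0.0902965 = 0.300494
z = (z1 − z2)/SE = (0.340585 − 1.035236) / 0.300494 = -0.694651 / 0.300494 = -2.312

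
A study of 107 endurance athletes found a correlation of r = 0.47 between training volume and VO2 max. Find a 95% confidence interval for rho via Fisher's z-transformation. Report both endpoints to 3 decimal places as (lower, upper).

z_r = atanh(0.47) = 0.510070;  SE = 1/√(n−3) = 1/√104 = 0.098058
z-limits: 0.510070 ± 1.960·0.098058 = 0.510070 ± 0.192194 = [0.317876, 0.702264]
ρ-limits: (tanh 0.317876, tanh 0.702264) = (0.308, 0.606)

(0.308, 0.606)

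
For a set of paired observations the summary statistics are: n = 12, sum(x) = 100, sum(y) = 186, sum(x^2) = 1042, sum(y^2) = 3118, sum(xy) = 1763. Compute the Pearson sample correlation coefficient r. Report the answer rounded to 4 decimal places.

0.9619

Numerator: nΣxy − (Σx)(Σy) = 12·1763 − (100)(186) = 2556
Denominator: √[(nΣx²−(Σx)²)(nΣy²−(Σy)²)]
  nΣx²−(Σx)² = 12·1042 − 10000 = 2504;  nΣy²−(Σy)² = 12·3118 − 34596 = 2820
  √(2504·2820) = √7061280 = 2657.3069
r = 2556 / 2657.3069 = 0.9619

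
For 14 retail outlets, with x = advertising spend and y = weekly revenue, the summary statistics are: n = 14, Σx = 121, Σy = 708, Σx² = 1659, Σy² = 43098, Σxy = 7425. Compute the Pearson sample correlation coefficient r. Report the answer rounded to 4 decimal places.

0.6175

S_xy = nΣxy − ΣxΣy = 14·7425 − 121·708 = 103950 − 85668 = 18282
S_xx = nΣx² − (Σx)² = 14·1659 − 121² = 23226 − 14641 = 8585
S_yy = nΣy² − (Σy)² = 14·43098 − 708² = 603372 − 501264 = 102108
r = S_xy / √(S_xx·S_yy) = 18282 / √(8585·102108) = 18282 / √876597180 = 18282 / 29607.3839 = 0.6175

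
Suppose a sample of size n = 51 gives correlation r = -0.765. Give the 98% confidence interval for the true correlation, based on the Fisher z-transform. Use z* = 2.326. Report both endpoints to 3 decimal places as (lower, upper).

(-0.873, -0.587)

z_r = atanh(-0.765) = -1.008160;  SE = 1/√(n−3) = 1/√48 = 0.144338
z-limits: -1.008160 ± 2.326·0.144338 = -1.008160 ± 0.335730 = [-1.343890, -0.672430]
ρ-limits: (tanh -1.343890, tanh -0.672430) = (-0.873, -0.587)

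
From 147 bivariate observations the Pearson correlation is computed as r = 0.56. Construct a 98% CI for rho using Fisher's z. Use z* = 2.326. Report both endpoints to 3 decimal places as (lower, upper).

(0.413, 0.679)

Fisher z: z_r = atanh(r) = ½·ln((1+0.56)/(1−0.56)) = 0.632833
SE(z) = 1/√(n−3) = 1/√144 = 0.083333
98% ⇒ z* = 2.326; margin = 2.326·0.083333 = 0.193833
CI on z-scale: (0.439000, 0.826666)
Back-transform: tanh(0.439000) = 0.412815, tanh(0.826666) = 0.678682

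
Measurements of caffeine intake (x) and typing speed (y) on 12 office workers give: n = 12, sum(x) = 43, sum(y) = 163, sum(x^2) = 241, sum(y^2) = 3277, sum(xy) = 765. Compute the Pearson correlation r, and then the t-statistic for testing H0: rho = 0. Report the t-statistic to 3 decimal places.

2.342

S_xy = nΣxy − ΣxΣy = 12·765 − 43·163 = 9180 − 7009 = 2171
S_xx = nΣx² − (Σx)² = 12·241 − 43² = 2892 − 1849 = 1043
S_yy = nΣy² − (Σy)² = 12·3277 − 163² = 39324 − 26569 = 12755
r = S_xy / √(S_xx·S_yy) = 2171 / √(1043·12755) = 2171 / √13303465 = 2171 / 3647.3915 = 0.5952
t = r·√(n−2)/√(1−r²) = 0.5952·√10 / √(1−0.354263) = 1.882188 / 0.803578 = 2.342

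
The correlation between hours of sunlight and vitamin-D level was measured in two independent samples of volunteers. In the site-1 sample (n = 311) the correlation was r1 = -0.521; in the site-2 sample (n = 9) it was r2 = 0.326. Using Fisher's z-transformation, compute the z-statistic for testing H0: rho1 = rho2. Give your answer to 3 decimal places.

-2.222

z1 = atanh(-0.521) = -0.577711,  z2 = atanh(0.326) = 0.338346
SE = √(1/(n1−3) + 1/(n2−3)) = √(1/308 + 1/6) = √(0.0032468 + 0.1666667) = √0.1699135 = 0.412206
z = (z1 − z2)/SE = (-0.577711 − 0.338346) / 0.412206 = -0.916057 / 0.412206 = -2.222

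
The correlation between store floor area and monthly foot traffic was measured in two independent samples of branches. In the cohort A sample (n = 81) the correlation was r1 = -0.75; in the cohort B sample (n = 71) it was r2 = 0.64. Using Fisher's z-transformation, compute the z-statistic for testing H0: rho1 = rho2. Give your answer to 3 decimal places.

Fisher z-transforms: z1 = atanh(-0.75) = -0.972955, z2 = atanh(0.64) = 0.758174; difference d = -1.731129
Var(d) = 1/78 + 1/68 = 0.0128205 + 0.0147059 = 0.0275264
z = d/√Var(d) = -1.731129 / √0.0275264 = -1.731129 / 0.165911 = -10.434

-10.434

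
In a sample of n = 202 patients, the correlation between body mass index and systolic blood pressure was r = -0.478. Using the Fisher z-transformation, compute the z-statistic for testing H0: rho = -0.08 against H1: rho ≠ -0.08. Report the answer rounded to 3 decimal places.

-6.210

Fisher z: atanh(-0.478) = -0.520389, atanh(-0.08) = -0.080171
z = (z_r − z_0)·√(n−3) = (-0.520389 − (-0.080171))·√199 = -0.440218 · 14.106736 = -6.210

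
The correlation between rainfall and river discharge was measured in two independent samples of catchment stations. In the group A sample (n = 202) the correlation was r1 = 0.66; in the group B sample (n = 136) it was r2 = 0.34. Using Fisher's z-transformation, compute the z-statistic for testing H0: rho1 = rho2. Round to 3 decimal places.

Fisher z-transforms: z1 = atanh(0.66) = 0.792814, z2 = atanh(0.34) = 0.354093; difference d = 0.438721
Var(d) = 1/199 + 1/133 = 0.0050251 + 0.0075188 = 0.0125439
z = d/√Var(d) = 0.438721 / √0.0125439 = 0.438721 / 0.112000 = 3.917

3.917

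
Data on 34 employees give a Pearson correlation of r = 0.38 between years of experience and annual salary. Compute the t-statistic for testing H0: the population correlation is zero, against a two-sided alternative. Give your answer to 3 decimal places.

2.324

1 − r² = 1 − 0.1444 = 0.8556;  √(1−r²) = 0.924986
√(n−2) = √32 = 5.656854
t = r·√(n−2)/√(1−r²) = 0.38 · 5.656854 / 0.924986 = 2.324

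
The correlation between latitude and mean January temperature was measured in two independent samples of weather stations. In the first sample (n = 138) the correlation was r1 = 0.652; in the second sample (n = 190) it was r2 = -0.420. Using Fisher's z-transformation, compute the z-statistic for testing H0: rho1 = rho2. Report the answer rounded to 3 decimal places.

10.860

Fisher z-transforms: z1 = atanh(0.652) = 0.778770, z2 = atanh(-0.420) = -0.447692; difference d = 1.226462
Var(d) = 1/135 + 1/187 = 0.0074074 + 0.0053476 = 0.0127550
z = d/√Var(d) = 1.226462 / √0.0127550 = 1.226462 / 0.112938 = 10.860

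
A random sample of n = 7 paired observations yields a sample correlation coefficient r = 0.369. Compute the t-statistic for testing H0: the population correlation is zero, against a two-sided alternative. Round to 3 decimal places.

0.888

t = r·√(n−2) / √(1−r²) with r = 0.369, n = 7
  = 0.369·√5 / √(1 − 0.136161)
  = 0.369·2.236068 / 0.929429
  = 0.825109 / 0.929429 = 0.888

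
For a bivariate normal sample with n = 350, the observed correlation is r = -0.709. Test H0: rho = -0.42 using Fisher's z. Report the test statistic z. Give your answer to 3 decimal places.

z_r = atanh(-0.709) = -0.885170,  z_0 = atanh(-0.42) = -0.447692
SE = 1/√(n−3) = 1/√347 = 0.053683
z = (z_r − z_0)/SE = (-0.885170 − (-0.447692)) / 0.053683 = -0.437478 / 0.053683 = -8.149

-8.149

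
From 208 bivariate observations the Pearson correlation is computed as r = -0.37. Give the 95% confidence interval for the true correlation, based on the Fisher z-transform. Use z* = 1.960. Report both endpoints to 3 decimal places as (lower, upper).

(-0.482, -0.246)

z_r = atanh(-0.37) = -0.388423;  SE = 1/√(n−3) = 1/√205 = 0.069843
z-limits: -0.388423 ± 1.960·0.069843 = -0.388423 ± 0.136892 = [-0.525315, -0.251531]
ρ-limits: (tanh -0.525315, tanh -0.251531) = (-0.482, -0.246)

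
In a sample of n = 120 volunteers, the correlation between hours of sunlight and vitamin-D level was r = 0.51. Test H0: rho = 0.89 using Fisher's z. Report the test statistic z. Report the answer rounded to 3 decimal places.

-9.294

z_r = atanh(0.51) = 0.562730,  z_0 = atanh(0.89) = 1.421926
SE = 1/√(n−3) = 1/√117 = 0.092450
z = (z_r − z_0)/SE = (0.562730 − 1.421926) / 0.092450 = -0.859196 / 0.092450 = -9.294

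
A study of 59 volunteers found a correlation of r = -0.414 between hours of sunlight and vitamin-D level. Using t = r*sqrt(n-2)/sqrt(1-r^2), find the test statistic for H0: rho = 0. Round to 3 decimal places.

t = r·√(n−2) / √(1−r²) with r = -0.414, n = 59
  = -0.414·√57 / √(1 − 0.171396)
  = -0.414·7.549834 / 0.910277
  = -3.125631 / 0.910277 = -3.434

-3.434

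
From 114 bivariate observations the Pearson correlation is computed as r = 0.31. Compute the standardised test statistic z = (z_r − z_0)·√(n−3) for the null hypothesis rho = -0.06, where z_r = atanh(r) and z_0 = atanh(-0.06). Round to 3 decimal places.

z_r = atanh(0.31) = 0.320545,  z_0 = atanh(-0.06) = -0.060072
SE = 1/√(n−3) = 1/√111 = 0.094916
z = (z_r − z_0)/SE = (0.320545 − (-0.060072)) / 0.094916 = 0.380617 / 0.094916 = 4.010

4.010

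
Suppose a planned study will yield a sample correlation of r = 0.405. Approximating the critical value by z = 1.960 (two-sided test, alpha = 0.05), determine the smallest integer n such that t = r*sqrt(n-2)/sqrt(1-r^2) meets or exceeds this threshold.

r√(n−2)/√(1−r²) ≥ 1.960  ⇔  n−2 ≥ (1.960)²·(1−r²)/r²
(1−r²)/r² = (1−0.164025)/0.164025 = 5.0966
n ≥ 2 + 3.8416·5.0966 = 2 + 19.5791 = 21.5791
⌈21.5791⌉ = 22

22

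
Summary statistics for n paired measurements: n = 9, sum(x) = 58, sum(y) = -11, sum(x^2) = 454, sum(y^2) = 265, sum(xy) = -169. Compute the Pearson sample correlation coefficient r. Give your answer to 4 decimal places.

-0.6906

Numerator: nΣxy − (Σx)(Σy) = 9·(-169) − (58)(-11) = -883
Denominator: √[(nΣx²−(Σx)²)(nΣy²−(Σy)²)]
  nΣx²−(Σx)² = 9·454 − 3364 = 722;  nΣy²−(Σy)² = 9·265 − 121 = 2264
  √(722·2264) = √1634608 = 1278.5179
r = -883 / 1278.5179 = -0.6906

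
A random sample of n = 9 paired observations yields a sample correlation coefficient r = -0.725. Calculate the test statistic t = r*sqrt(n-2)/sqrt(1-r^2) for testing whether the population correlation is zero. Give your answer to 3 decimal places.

1 − r² = 1 − 0.525625 = 0.474375;  √(1−r²) = 0.688749
√(n−2) = √7 = 2.645751
t = r·√(n−2)/√(1−r²) = -0.725 · 2.645751 / 0.688749 = -2.785

-2.785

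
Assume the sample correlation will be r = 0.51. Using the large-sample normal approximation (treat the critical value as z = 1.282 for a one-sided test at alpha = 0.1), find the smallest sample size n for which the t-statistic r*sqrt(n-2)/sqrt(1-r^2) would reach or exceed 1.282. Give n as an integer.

7

r√(n−2)/√(1−r²) ≥ 1.282  ⇔  n−2 ≥ (1.282)²·(1−r²)/r²
(1−r²)/r² = (1−0.2601)/0.2601 = 2.8447
n ≥ 2 + 1.643524·2.8447 = 2 + 4.6753 = 6.6753
⌈6.6753⌉ = 7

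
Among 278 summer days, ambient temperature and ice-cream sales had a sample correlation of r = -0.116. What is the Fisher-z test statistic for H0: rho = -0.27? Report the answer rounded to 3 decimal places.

2.659

Fisher z: atanh(-0.116) = -0.116525, atanh(-0.27) = -0.276864
z = (z_r − z_0)·√(n−3) = (-0.116525 − (-0.276864))·√275 = 0.160339 · 16.583124 = 2.659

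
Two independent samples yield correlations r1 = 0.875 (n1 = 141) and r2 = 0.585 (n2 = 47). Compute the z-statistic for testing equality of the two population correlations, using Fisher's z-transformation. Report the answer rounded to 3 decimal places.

3.951

Fisher z-transforms: z1 = atanh(0.875) = 1.354025, z2 = atanh(0.585) = 0.670031; difference d = 0.683994
Var(d) = 1/138 + 1/44 = 0.0072464 + 0.0227273 = 0.0299737
z = d/√Var(d) = 0.683994 / √0.0299737 = 0.683994 / 0.173129 = 3.951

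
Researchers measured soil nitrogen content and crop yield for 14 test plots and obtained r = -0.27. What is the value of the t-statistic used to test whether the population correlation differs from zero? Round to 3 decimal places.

-0.971

1 − r² = 1 − 0.0729 = 0.9271;  √(1−r²) = 0.962860
√(n−2) = √12 = 3.464102
t = r·√(n−2)/√(1−r²) = -0.27 · 3.464102 / 0.962860 = -0.971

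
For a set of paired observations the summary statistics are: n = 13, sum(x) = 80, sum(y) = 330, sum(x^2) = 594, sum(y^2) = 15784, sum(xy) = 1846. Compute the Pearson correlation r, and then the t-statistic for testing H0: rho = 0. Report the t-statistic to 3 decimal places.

-0.723

Numerator: nΣxy − (Σx)(Σy) = 13·1846 − (80)(330) = -2402
Denominator: √[(nΣx²−(Σx)²)(nΣy²−(Σy)²)]
  nΣx²−(Σx)² = 13·594 − 6400 = 1322;  nΣy²−(Σy)² = 13·15784 − 108900 = 96292
  √(1322·96292) = √127298024 = 11282.6426
r = -2402 / 11282.6426 = -0.2129
t = r·√(n−2)/√(1−r²) = -0.2129·√11 / √(1−0.045326) = -0.706109 / 0.977074 = -0.723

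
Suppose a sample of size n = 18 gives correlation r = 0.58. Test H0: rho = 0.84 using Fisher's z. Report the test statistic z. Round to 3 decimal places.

z_r = atanh(0.58) = 0.662463,  z_0 = atanh(0.84) = 1.221174
SE = 1/√(n−3) = 1/√15 = 0.258199
z = (z_r − z_0)/SE = (0.662463 − 1.221174) / 0.258199 = -0.558711 / 0.258199 = -2.164

-2.164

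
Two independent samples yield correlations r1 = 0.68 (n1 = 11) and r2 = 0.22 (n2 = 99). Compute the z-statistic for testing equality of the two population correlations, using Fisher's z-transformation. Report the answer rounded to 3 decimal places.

1.645

z1 = atanh(0.68) = 0.829114,  z2 = atanh(0.22) = 0.223656
SE = √(1/(n1−3) + 1/(n2−3)) = √(1/8 + 1/96) = √(0.1250000 + 0.0104167) = √0.1354167 = 0.367990
z = (z1 − z2)/SE = (0.829114 − 0.223656) / 0.367990 = 0.605458 / 0.367990 = 1.645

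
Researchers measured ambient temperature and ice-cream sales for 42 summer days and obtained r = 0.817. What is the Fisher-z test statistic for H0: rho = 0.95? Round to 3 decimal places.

-4.272

z_r = atanh(0.817) = 1.147728,  z_0 = atanh(0.95) = 1.831781
SE = 1/√(n−3) = 1/√39 = 0.160128
z = (z_r − z_0)/SE = (1.147728 − 1.831781) / 0.160128 = -0.684053 / 0.160128 = -4.272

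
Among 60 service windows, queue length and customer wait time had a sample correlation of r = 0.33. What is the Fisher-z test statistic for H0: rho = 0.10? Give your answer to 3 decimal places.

Fisher z: atanh(0.33) = 0.342828, atanh(0.10) = 0.100335
z = (z_r − z_0)·√(n−3) = (0.342828 − 0.100335)·√57 = 0.242493 · 7.549834 = 1.831

1.831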